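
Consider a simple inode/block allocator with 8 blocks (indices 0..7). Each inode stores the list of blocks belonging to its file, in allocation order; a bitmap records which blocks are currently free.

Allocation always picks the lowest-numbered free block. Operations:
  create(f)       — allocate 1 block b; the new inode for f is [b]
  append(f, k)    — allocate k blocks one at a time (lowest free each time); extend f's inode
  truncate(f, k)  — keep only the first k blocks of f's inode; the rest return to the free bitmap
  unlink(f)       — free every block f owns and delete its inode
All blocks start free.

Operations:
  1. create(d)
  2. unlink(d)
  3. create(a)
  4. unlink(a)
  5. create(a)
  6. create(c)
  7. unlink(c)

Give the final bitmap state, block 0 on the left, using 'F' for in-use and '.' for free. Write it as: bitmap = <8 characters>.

bitmap = F.......

  1. create(d)  ⇒  F.......  {d→[0]}
  2. unlink(d)  ⇒  ........  {}
  3. create(a)  ⇒  F.......  {a→[0]}
  4. unlink(a)  ⇒  ........  {}
  5. create(a)  ⇒  F.......  {a→[0]}
  6. create(c)  ⇒  FF......  {a→[0]; c→[1]}
  7. unlink(c)  ⇒  F.......  {a→[0]}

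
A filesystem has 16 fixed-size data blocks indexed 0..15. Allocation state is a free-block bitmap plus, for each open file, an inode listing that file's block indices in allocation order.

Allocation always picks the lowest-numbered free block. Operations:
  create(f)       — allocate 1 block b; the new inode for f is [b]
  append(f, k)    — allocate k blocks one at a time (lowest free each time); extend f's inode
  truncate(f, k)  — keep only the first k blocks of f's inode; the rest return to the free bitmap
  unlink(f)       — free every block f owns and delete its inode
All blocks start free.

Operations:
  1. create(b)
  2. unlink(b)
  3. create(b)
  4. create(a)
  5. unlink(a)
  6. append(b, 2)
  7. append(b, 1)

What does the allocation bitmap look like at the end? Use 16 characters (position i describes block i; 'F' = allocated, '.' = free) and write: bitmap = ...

create(b): bitmap=F............... | b=[0]
unlink(b): bitmap=................ | 
create(b): bitmap=F............... | b=[0]
create(a): bitmap=FF.............. | a=[1] b=[0]
unlink(a): bitmap=F............... | b=[0]
append(b, 2): bitmap=FFF............. | b=[0, 1, 2]
append(b, 1): bitmap=FFFF............ | b=[0, 1, 2, 3]

bitmap = FFFF............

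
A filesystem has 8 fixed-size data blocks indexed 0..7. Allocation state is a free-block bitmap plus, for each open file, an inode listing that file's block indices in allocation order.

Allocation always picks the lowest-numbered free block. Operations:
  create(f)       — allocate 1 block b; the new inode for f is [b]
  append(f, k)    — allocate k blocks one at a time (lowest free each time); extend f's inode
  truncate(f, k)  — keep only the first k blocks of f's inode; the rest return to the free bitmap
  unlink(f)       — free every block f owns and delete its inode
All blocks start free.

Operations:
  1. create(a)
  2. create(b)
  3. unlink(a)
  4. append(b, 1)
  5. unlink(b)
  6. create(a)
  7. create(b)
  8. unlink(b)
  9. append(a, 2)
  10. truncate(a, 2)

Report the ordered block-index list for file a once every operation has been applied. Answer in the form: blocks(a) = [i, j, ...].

[1] create(a) — a=0 (map F.......)
[2] create(b) — a=0 b=1 (map FF......)
[3] unlink(a) — b=1 (map .F......)
[4] append(b, 1) — b=1,0 (map FF......)
[5] unlink(b) —  (map ........)
[6] create(a) — a=0 (map F.......)
[7] create(b) — a=0 b=1 (map FF......)
[8] unlink(b) — a=0 (map F.......)
[9] append(a, 2) — a=0,1,2 (map FFF.....)
[10] truncate(a, 2) — a=0,1 (map FF......)

blocks(a) = [0, 1]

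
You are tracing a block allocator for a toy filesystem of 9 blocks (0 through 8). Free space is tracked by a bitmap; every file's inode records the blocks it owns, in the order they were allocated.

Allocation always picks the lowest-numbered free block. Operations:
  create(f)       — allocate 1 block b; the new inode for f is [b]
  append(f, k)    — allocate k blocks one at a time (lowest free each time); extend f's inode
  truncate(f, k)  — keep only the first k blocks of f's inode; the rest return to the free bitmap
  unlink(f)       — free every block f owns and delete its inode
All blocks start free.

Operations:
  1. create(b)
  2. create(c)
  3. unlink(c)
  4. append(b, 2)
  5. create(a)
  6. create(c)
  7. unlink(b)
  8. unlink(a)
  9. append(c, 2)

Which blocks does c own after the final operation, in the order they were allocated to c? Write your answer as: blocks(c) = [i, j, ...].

blocks(c) = [4, 0, 1]

[1] create(b) — b=0 (map F........)
[2] create(c) — b=0 c=1 (map FF.......)
[3] unlink(c) — b=0 (map F........)
[4] append(b, 2) — b=0,1,2 (map FFF......)
[5] create(a) — a=3 b=0,1,2 (map FFFF.....)
[6] create(c) — a=3 b=0,1,2 c=4 (map FFFFF....)
[7] unlink(b) — a=3 c=4 (map ...FF....)
[8] unlink(a) — c=4 (map ....F....)
[9] append(c, 2) — c=4,0,1 (map FF..F....)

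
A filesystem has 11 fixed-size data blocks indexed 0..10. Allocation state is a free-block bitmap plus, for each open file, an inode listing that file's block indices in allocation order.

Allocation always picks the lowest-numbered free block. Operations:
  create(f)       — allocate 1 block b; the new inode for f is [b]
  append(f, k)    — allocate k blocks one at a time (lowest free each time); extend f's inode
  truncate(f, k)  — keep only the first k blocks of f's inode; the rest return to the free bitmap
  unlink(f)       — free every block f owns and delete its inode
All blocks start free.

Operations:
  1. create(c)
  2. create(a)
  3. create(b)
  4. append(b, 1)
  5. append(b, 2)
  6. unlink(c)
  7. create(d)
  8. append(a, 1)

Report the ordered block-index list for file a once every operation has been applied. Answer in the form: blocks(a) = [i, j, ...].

blocks(a) = [1, 6]

[1] create(c) — c=0 (map F..........)
[2] create(a) — a=1 c=0 (map FF.........)
[3] create(b) — a=1 b=2 c=0 (map FFF........)
[4] append(b, 1) — a=1 b=2,3 c=0 (map FFFF.......)
[5] append(b, 2) — a=1 b=2,3,4,5 c=0 (map FFFFFF.....)
[6] unlink(c) — a=1 b=2,3,4,5 (map .FFFFF.....)
[7] create(d) — a=1 b=2,3,4,5 d=0 (map FFFFFF.....)
[8] append(a, 1) — a=1,6 b=2,3,4,5 d=0 (map FFFFFFF....)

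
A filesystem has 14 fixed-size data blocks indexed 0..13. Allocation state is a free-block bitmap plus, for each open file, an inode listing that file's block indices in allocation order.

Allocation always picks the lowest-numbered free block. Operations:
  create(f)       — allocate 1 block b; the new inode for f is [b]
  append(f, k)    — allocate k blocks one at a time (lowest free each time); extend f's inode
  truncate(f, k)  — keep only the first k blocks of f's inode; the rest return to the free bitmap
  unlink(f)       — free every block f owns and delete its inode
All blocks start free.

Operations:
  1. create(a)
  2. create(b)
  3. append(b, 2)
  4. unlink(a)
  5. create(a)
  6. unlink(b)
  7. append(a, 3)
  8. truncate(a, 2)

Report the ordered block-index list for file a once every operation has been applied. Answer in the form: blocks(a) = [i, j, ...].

after create(a) → a:[0]  free=[F.............]
after create(b) → a:[0], b:[1]  free=[FF............]
after append(b, 2) → a:[0], b:[1, 2, 3]  free=[FFFF..........]
after unlink(a) → b:[1, 2, 3]  free=[.FFF..........]
after create(a) → a:[0], b:[1, 2, 3]  free=[FFFF..........]
after unlink(b) → a:[0]  free=[F.............]
after append(a, 3) → a:[0, 1, 2, 3]  free=[FFFF..........]
after truncate(a, 2) → a:[0, 1]  free=[FF............]

blocks(a) = [0, 1]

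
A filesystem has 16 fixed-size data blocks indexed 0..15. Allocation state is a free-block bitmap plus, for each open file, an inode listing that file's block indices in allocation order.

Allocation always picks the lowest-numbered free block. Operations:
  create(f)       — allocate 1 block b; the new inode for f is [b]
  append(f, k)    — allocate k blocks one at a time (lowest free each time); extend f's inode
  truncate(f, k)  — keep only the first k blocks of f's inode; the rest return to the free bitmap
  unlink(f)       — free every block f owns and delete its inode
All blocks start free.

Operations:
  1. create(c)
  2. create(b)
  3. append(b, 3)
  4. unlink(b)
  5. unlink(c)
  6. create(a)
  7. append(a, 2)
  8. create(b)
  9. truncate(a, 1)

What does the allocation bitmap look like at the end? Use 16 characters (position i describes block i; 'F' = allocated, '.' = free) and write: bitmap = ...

  1. create(c)  ⇒  F...............  {c→[0]}
  2. create(b)  ⇒  FF..............  {b→[1]; c→[0]}
  3. append(b, 3)  ⇒  FFFFF...........  {b→[1, 2, 3, 4]; c→[0]}
  4. unlink(b)  ⇒  F...............  {c→[0]}
  5. unlink(c)  ⇒  ................  {}
  6. create(a)  ⇒  F...............  {a→[0]}
  7. append(a, 2)  ⇒  FFF.............  {a→[0, 1, 2]}
  8. create(b)  ⇒  FFFF............  {a→[0, 1, 2]; b→[3]}
  9. truncate(a, 1)  ⇒  F..F............  {a→[0]; b→[3]}

bitmap = F..F............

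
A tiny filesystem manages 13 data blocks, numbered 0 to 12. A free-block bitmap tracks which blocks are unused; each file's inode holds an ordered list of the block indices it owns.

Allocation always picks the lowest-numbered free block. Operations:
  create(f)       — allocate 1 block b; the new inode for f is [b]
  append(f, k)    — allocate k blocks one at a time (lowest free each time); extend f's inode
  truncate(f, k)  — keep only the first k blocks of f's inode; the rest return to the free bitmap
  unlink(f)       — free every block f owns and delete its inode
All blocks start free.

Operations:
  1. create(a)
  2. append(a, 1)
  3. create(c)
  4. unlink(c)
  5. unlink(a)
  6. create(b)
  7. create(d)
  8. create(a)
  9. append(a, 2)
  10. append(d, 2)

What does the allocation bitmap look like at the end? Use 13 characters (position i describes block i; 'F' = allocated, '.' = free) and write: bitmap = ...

bitmap = FFFFFFF......

[1] create(a) — a=0 (map F............)
[2] append(a, 1) — a=0,1 (map FF...........)
[3] create(c) — a=0,1 c=2 (map FFF..........)
[4] unlink(c) — a=0,1 (map FF...........)
[5] unlink(a) —  (map .............)
[6] create(b) — b=0 (map F............)
[7] create(d) — b=0 d=1 (map FF...........)
[8] create(a) — a=2 b=0 d=1 (map FFF..........)
[9] append(a, 2) — a=2,3,4 b=0 d=1 (map FFFFF........)
[10] append(d, 2) — a=2,3,4 b=0 d=1,5,6 (map FFFFFFF......)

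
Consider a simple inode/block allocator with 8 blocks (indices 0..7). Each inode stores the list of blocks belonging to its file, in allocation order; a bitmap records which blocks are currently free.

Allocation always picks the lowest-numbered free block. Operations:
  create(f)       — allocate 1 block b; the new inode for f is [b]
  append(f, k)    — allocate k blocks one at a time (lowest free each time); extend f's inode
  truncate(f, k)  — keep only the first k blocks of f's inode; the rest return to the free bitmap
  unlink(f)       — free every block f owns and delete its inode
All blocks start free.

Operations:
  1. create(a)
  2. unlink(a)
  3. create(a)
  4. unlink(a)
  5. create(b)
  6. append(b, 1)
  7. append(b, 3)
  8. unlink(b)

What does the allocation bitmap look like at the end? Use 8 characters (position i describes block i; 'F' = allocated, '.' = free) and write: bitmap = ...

bitmap = ........

after create(a) → a:[0]  free=[F.......]
after unlink(a) →   free=[........]
after create(a) → a:[0]  free=[F.......]
after unlink(a) →   free=[........]
after create(b) → b:[0]  free=[F.......]
after append(b, 1) → b:[0, 1]  free=[FF......]
after append(b, 3) → b:[0, 1, 2, 3, 4]  free=[FFFFF...]
after unlink(b) →   free=[........]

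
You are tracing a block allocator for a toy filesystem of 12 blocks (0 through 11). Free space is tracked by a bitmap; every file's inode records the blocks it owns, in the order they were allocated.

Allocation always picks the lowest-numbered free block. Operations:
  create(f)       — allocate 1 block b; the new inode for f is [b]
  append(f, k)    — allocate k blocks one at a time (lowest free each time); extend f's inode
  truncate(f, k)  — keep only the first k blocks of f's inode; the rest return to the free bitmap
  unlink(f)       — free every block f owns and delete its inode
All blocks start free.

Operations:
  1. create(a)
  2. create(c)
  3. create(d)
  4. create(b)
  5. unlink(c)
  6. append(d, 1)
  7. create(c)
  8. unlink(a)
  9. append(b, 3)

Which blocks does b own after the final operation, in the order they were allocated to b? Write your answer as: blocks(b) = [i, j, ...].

blocks(b) = [3, 0, 5, 6]

create(a): bitmap=F........... | a=[0]
create(c): bitmap=FF.......... | a=[0] c=[1]
create(d): bitmap=FFF......... | a=[0] c=[1] d=[2]
create(b): bitmap=FFFF........ | a=[0] b=[3] c=[1] d=[2]
unlink(c): bitmap=F.FF........ | a=[0] b=[3] d=[2]
append(d, 1): bitmap=FFFF........ | a=[0] b=[3] d=[2, 1]
create(c): bitmap=FFFFF....... | a=[0] b=[3] c=[4] d=[2, 1]
unlink(a): bitmap=.FFFF....... | b=[3] c=[4] d=[2, 1]
append(b, 3): bitmap=FFFFFFF..... | b=[3, 0, 5, 6] c=[4] d=[2, 1]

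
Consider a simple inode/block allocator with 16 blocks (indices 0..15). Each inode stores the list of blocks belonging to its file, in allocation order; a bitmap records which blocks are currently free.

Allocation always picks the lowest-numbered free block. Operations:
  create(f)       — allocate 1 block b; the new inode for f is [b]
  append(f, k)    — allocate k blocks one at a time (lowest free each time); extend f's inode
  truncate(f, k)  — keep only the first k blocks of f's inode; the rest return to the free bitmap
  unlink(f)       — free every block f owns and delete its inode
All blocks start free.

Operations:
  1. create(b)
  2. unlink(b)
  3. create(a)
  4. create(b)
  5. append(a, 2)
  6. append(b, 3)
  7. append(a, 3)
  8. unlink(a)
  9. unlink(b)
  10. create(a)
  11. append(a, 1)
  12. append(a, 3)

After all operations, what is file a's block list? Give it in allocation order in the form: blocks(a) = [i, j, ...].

  1. create(b)  ⇒  F...............  {b→[0]}
  2. unlink(b)  ⇒  ................  {}
  3. create(a)  ⇒  F...............  {a→[0]}
  4. create(b)  ⇒  FF..............  {a→[0]; b→[1]}
  5. append(a, 2)  ⇒  FFFF............  {a→[0, 2, 3]; b→[1]}
  6. append(b, 3)  ⇒  FFFFFFF.........  {a→[0, 2, 3]; b→[1, 4, 5, 6]}
  7. append(a, 3)  ⇒  FFFFFFFFFF......  {a→[0, 2, 3, 7, 8, 9]; b→[1, 4, 5, 6]}
  8. unlink(a)  ⇒  .F..FFF.........  {b→[1, 4, 5, 6]}
  9. unlink(b)  ⇒  ................  {}
  10. create(a)  ⇒  F...............  {a→[0]}
  11. append(a, 1)  ⇒  FF..............  {a→[0, 1]}
  12. append(a, 3)  ⇒  FFFFF...........  {a→[0, 1, 2, 3, 4]}

blocks(a) = [0, 1, 2, 3, 4]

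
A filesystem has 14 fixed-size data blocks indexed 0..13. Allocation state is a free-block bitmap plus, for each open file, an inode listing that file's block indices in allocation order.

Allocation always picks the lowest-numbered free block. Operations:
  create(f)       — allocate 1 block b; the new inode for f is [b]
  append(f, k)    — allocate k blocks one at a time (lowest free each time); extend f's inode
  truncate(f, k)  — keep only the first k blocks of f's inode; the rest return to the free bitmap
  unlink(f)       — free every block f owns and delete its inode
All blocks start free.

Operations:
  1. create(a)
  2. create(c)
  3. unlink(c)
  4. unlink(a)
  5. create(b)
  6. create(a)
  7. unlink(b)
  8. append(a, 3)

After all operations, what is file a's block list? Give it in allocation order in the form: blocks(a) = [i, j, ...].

create(a): bitmap=F............. | a=[0]
create(c): bitmap=FF............ | a=[0] c=[1]
unlink(c): bitmap=F............. | a=[0]
unlink(a): bitmap=.............. | 
create(b): bitmap=F............. | b=[0]
create(a): bitmap=FF............ | a=[1] b=[0]
unlink(b): bitmap=.F............ | a=[1]
append(a, 3): bitmap=FFFF.......... | a=[1, 0, 2, 3]

blocks(a) = [1, 0, 2, 3]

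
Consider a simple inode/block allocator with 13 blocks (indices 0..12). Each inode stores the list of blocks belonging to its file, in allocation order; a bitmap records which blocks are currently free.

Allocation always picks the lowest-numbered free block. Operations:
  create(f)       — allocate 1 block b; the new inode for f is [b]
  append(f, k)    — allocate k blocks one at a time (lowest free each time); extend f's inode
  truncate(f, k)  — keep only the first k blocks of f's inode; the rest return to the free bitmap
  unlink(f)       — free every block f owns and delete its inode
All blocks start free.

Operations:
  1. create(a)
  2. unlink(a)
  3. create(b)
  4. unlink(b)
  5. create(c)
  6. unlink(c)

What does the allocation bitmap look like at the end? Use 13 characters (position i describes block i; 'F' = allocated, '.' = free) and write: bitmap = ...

bitmap = .............

after create(a) → a:[0]  free=[F............]
after unlink(a) →   free=[.............]
after create(b) → b:[0]  free=[F............]
after unlink(b) →   free=[.............]
after create(c) → c:[0]  free=[F............]
after unlink(c) →   free=[.............]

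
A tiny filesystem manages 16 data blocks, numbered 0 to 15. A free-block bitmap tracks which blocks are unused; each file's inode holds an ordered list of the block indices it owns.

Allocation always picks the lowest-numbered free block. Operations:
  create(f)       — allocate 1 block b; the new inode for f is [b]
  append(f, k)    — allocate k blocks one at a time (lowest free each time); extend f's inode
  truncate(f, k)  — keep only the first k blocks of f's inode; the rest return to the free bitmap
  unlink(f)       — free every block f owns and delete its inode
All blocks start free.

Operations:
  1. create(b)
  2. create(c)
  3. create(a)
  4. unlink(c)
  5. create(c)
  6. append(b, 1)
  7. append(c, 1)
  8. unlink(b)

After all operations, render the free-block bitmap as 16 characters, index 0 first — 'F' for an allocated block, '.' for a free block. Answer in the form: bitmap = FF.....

bitmap = .FF.F...........

create(b): bitmap=F............... | b=[0]
create(c): bitmap=FF.............. | b=[0] c=[1]
create(a): bitmap=FFF............. | a=[2] b=[0] c=[1]
unlink(c): bitmap=F.F............. | a=[2] b=[0]
create(c): bitmap=FFF............. | a=[2] b=[0] c=[1]
append(b, 1): bitmap=FFFF............ | a=[2] b=[0, 3] c=[1]
append(c, 1): bitmap=FFFFF........... | a=[2] b=[0, 3] c=[1, 4]
unlink(b): bitmap=.FF.F........... | a=[2] c=[1, 4]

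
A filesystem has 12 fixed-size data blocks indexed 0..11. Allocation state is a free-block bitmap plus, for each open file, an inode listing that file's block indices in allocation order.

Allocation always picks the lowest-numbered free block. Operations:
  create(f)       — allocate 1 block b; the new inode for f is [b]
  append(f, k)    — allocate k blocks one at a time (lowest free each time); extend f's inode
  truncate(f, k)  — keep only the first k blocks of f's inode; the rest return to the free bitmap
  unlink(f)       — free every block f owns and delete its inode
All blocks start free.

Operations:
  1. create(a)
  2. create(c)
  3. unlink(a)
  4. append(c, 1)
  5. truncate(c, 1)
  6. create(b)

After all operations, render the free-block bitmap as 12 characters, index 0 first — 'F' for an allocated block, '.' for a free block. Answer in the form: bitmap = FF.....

bitmap = FF..........

create(a): bitmap=F........... | a=[0]
create(c): bitmap=FF.......... | a=[0] c=[1]
unlink(a): bitmap=.F.......... | c=[1]
append(c, 1): bitmap=FF.......... | c=[1, 0]
truncate(c, 1): bitmap=.F.......... | c=[1]
create(b): bitmap=FF.......... | b=[0] c=[1]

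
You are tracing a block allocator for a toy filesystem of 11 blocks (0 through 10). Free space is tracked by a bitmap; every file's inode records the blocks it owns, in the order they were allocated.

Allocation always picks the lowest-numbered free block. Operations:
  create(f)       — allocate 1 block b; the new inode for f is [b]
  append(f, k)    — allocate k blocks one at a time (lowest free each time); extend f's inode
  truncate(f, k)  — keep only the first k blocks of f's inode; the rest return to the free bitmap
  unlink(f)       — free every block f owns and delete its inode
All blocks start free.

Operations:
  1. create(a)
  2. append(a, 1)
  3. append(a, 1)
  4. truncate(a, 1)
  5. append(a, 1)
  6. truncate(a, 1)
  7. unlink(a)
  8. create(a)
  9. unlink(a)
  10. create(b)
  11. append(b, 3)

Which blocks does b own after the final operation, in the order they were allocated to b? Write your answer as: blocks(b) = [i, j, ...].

blocks(b) = [0, 1, 2, 3]

[1] create(a) — a=0 (map F..........)
[2] append(a, 1) — a=0,1 (map FF.........)
[3] append(a, 1) — a=0,1,2 (map FFF........)
[4] truncate(a, 1) — a=0 (map F..........)
[5] append(a, 1) — a=0,1 (map FF.........)
[6] truncate(a, 1) — a=0 (map F..........)
[7] unlink(a) —  (map ...........)
[8] create(a) — a=0 (map F..........)
[9] unlink(a) —  (map ...........)
[10] create(b) — b=0 (map F..........)
[11] append(b, 3) — b=0,1,2,3 (map FFFF.......)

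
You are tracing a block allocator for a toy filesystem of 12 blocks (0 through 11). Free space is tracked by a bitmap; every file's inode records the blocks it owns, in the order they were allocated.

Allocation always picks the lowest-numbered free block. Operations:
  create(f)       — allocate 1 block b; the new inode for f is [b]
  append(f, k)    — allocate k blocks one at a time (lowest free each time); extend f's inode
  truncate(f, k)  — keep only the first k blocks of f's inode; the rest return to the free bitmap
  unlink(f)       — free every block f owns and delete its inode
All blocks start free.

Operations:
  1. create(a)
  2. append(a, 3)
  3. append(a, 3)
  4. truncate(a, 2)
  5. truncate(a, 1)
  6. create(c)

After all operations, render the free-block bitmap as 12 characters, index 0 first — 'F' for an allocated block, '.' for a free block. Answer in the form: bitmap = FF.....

bitmap = FF..........

[1] create(a) — a=0 (map F...........)
[2] append(a, 3) — a=0,1,2,3 (map FFFF........)
[3] append(a, 3) — a=0,1,2,3,4,5,6 (map FFFFFFF.....)
[4] truncate(a, 2) — a=0,1 (map FF..........)
[5] truncate(a, 1) — a=0 (map F...........)
[6] create(c) — a=0 c=1 (map FF..........)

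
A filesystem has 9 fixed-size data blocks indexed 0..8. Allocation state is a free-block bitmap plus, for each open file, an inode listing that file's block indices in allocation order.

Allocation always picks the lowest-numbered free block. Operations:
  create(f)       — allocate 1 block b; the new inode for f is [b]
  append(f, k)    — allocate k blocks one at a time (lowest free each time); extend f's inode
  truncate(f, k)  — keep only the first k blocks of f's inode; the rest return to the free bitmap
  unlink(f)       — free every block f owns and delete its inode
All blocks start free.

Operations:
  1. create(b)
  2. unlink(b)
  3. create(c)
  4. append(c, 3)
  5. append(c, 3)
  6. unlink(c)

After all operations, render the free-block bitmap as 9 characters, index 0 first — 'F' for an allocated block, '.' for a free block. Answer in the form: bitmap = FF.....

bitmap = .........

  1. create(b)  ⇒  F........  {b→[0]}
  2. unlink(b)  ⇒  .........  {}
  3. create(c)  ⇒  F........  {c→[0]}
  4. append(c, 3)  ⇒  FFFF.....  {c→[0, 1, 2, 3]}
  5. append(c, 3)  ⇒  FFFFFFF..  {c→[0, 1, 2, 3, 4, 5, 6]}
  6. unlink(c)  ⇒  .........  {}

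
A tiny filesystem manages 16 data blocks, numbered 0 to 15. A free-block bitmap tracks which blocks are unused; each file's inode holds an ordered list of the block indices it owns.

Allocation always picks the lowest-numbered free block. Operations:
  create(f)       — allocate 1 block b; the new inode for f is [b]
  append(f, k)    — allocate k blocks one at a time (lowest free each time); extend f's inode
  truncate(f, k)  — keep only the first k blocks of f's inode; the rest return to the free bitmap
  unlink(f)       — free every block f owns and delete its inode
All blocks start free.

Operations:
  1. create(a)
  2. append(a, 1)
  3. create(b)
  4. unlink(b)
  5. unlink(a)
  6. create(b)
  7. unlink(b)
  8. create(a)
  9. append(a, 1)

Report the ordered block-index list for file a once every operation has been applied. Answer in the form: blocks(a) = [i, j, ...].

after create(a) → a:[0]  free=[F...............]
after append(a, 1) → a:[0, 1]  free=[FF..............]
after create(b) → a:[0, 1], b:[2]  free=[FFF.............]
after unlink(b) → a:[0, 1]  free=[FF..............]
after unlink(a) →   free=[................]
after create(b) → b:[0]  free=[F...............]
after unlink(b) →   free=[................]
after create(a) → a:[0]  free=[F...............]
after append(a, 1) → a:[0, 1]  free=[FF..............]

blocks(a) = [0, 1]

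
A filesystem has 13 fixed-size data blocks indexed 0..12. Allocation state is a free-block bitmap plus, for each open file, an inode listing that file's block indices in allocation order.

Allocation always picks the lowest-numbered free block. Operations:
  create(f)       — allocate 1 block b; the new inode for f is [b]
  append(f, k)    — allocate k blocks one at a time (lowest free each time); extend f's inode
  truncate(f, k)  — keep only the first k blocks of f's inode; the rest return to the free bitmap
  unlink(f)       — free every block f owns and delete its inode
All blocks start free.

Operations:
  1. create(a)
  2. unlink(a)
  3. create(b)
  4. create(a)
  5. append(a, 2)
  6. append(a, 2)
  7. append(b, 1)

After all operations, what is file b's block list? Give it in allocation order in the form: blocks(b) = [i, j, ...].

after create(a) → a:[0]  free=[F............]
after unlink(a) →   free=[.............]
after create(b) → b:[0]  free=[F............]
after create(a) → a:[1], b:[0]  free=[FF...........]
after append(a, 2) → a:[1, 2, 3], b:[0]  free=[FFFF.........]
after append(a, 2) → a:[1, 2, 3, 4, 5], b:[0]  free=[FFFFFF.......]
after append(b, 1) → a:[1, 2, 3, 4, 5], b:[0, 6]  free=[FFFFFFF......]

blocks(b) = [0, 6]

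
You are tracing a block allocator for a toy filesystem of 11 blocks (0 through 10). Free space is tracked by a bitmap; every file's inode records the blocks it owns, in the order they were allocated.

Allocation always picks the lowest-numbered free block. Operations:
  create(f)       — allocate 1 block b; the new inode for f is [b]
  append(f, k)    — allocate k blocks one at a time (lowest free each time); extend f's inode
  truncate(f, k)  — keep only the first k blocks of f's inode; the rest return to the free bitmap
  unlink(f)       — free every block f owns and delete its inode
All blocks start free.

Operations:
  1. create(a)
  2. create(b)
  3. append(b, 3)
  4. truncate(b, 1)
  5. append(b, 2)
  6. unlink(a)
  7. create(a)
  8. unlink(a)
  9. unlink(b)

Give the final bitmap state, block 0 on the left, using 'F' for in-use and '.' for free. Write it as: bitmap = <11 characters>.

bitmap = ...........

  1. create(a)  ⇒  F..........  {a→[0]}
  2. create(b)  ⇒  FF.........  {a→[0]; b→[1]}
  3. append(b, 3)  ⇒  FFFFF......  {a→[0]; b→[1, 2, 3, 4]}
  4. truncate(b, 1)  ⇒  FF.........  {a→[0]; b→[1]}
  5. append(b, 2)  ⇒  FFFF.......  {a→[0]; b→[1, 2, 3]}
  6. unlink(a)  ⇒  .FFF.......  {b→[1, 2, 3]}
  7. create(a)  ⇒  FFFF.......  {a→[0]; b→[1, 2, 3]}
  8. unlink(a)  ⇒  .FFF.......  {b→[1, 2, 3]}
  9. unlink(b)  ⇒  ...........  {}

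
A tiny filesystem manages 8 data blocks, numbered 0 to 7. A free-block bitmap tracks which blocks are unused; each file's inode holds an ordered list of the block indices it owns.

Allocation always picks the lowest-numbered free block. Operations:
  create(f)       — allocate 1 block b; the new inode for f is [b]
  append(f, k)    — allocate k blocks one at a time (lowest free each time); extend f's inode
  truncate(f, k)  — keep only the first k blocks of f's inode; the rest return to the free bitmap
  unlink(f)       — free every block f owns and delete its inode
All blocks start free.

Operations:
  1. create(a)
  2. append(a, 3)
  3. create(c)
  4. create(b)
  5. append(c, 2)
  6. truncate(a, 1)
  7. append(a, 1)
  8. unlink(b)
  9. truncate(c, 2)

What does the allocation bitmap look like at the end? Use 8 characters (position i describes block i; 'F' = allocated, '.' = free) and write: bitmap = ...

create(a): bitmap=F....... | a=[0]
append(a, 3): bitmap=FFFF.... | a=[0, 1, 2, 3]
create(c): bitmap=FFFFF... | a=[0, 1, 2, 3] c=[4]
create(b): bitmap=FFFFFF.. | a=[0, 1, 2, 3] b=[5] c=[4]
append(c, 2): bitmap=FFFFFFFF | a=[0, 1, 2, 3] b=[5] c=[4, 6, 7]
truncate(a, 1): bitmap=F...FFFF | a=[0] b=[5] c=[4, 6, 7]
append(a, 1): bitmap=FF..FFFF | a=[0, 1] b=[5] c=[4, 6, 7]
unlink(b): bitmap=FF..F.FF | a=[0, 1] c=[4, 6, 7]
truncate(c, 2): bitmap=FF..F.F. | a=[0, 1] c=[4, 6]

bitmap = FF..F.F.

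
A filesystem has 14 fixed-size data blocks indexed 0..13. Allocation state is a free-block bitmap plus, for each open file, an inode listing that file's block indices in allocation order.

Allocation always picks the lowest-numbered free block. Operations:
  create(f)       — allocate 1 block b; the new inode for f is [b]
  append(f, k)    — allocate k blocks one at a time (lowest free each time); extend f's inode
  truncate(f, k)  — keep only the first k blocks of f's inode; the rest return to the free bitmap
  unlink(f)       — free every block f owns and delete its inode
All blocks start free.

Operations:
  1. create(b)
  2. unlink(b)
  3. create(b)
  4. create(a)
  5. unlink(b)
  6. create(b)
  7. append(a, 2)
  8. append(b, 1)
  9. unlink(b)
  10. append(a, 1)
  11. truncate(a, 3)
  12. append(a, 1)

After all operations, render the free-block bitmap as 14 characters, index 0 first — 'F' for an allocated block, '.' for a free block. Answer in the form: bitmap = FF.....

bitmap = FFFF..........

create(b): bitmap=F............. | b=[0]
unlink(b): bitmap=.............. | 
create(b): bitmap=F............. | b=[0]
create(a): bitmap=FF............ | a=[1] b=[0]
unlink(b): bitmap=.F............ | a=[1]
create(b): bitmap=FF............ | a=[1] b=[0]
append(a, 2): bitmap=FFFF.......... | a=[1, 2, 3] b=[0]
append(b, 1): bitmap=FFFFF......... | a=[1, 2, 3] b=[0, 4]
unlink(b): bitmap=.FFF.......... | a=[1, 2, 3]
append(a, 1): bitmap=FFFF.......... | a=[1, 2, 3, 0]
truncate(a, 3): bitmap=.FFF.......... | a=[1, 2, 3]
append(a, 1): bitmap=FFFF.......... | a=[1, 2, 3, 0]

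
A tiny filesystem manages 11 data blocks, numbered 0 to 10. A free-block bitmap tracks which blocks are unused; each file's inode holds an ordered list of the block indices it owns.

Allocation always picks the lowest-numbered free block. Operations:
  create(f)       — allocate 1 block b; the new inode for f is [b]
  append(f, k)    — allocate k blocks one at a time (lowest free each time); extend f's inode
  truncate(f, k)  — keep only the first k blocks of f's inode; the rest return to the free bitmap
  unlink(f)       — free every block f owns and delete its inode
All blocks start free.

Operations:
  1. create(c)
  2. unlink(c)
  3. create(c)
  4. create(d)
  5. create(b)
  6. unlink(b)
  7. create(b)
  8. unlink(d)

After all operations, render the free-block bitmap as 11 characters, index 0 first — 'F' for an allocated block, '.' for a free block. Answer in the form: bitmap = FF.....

bitmap = F.F........

[1] create(c) — c=0 (map F..........)
[2] unlink(c) —  (map ...........)
[3] create(c) — c=0 (map F..........)
[4] create(d) — c=0 d=1 (map FF.........)
[5] create(b) — b=2 c=0 d=1 (map FFF........)
[6] unlink(b) — c=0 d=1 (map FF.........)
[7] create(b) — b=2 c=0 d=1 (map FFF........)
[8] unlink(d) — b=2 c=0 (map F.F........)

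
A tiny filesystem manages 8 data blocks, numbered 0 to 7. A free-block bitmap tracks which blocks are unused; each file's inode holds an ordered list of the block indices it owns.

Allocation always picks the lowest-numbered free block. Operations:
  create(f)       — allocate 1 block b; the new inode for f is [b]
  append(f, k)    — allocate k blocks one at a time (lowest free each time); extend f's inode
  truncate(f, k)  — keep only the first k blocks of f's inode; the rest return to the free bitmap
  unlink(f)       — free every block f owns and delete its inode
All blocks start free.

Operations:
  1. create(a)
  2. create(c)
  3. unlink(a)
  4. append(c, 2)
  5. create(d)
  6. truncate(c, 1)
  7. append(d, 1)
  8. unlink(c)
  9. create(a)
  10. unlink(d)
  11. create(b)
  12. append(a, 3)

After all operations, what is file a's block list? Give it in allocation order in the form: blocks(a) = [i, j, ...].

create(a): bitmap=F....... | a=[0]
create(c): bitmap=FF...... | a=[0] c=[1]
unlink(a): bitmap=.F...... | c=[1]
append(c, 2): bitmap=FFF..... | c=[1, 0, 2]
create(d): bitmap=FFFF.... | c=[1, 0, 2] d=[3]
truncate(c, 1): bitmap=.F.F.... | c=[1] d=[3]
append(d, 1): bitmap=FF.F.... | c=[1] d=[3, 0]
unlink(c): bitmap=F..F.... | d=[3, 0]
create(a): bitmap=FF.F.... | a=[1] d=[3, 0]
unlink(d): bitmap=.F...... | a=[1]
create(b): bitmap=FF...... | a=[1] b=[0]
append(a, 3): bitmap=FFFFF... | a=[1, 2, 3, 4] b=[0]

blocks(a) = [1, 2, 3, 4]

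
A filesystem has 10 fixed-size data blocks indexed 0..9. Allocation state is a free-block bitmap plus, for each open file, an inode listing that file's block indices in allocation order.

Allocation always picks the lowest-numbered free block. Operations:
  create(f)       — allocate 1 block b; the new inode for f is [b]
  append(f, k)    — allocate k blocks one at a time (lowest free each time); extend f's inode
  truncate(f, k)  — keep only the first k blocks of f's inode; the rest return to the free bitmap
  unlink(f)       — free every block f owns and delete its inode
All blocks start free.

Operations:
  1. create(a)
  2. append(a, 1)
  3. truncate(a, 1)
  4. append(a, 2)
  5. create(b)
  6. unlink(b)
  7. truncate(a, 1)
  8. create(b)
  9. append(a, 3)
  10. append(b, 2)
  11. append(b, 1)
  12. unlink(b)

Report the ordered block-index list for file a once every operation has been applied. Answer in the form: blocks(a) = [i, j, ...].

  1. create(a)  ⇒  F.........  {a→[0]}
  2. append(a, 1)  ⇒  FF........  {a→[0, 1]}
  3. truncate(a, 1)  ⇒  F.........  {a→[0]}
  4. append(a, 2)  ⇒  FFF.......  {a→[0, 1, 2]}
  5. create(b)  ⇒  FFFF......  {a→[0, 1, 2]; b→[3]}
  6. unlink(b)  ⇒  FFF.......  {a→[0, 1, 2]}
  7. truncate(a, 1)  ⇒  F.........  {a→[0]}
  8. create(b)  ⇒  FF........  {a→[0]; b→[1]}
  9. append(a, 3)  ⇒  FFFFF.....  {a→[0, 2, 3, 4]; b→[1]}
  10. append(b, 2)  ⇒  FFFFFFF...  {a→[0, 2, 3, 4]; b→[1, 5, 6]}
  11. append(b, 1)  ⇒  FFFFFFFF..  {a→[0, 2, 3, 4]; b→[1, 5, 6, 7]}
  12. unlink(b)  ⇒  F.FFF.....  {a→[0, 2, 3, 4]}

blocks(a) = [0, 2, 3, 4]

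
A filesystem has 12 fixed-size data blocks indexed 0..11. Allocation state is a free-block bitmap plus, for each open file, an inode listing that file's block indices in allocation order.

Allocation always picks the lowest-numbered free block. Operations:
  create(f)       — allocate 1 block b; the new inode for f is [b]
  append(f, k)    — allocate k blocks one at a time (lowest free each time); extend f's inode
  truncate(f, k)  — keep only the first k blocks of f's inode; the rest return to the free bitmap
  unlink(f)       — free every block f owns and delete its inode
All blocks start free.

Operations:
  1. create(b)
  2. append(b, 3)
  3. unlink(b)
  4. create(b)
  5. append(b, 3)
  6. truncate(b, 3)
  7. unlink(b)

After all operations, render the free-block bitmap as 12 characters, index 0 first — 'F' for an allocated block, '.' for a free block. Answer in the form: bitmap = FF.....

  1. create(b)  ⇒  F...........  {b→[0]}
  2. append(b, 3)  ⇒  FFFF........  {b→[0, 1, 2, 3]}
  3. unlink(b)  ⇒  ............  {}
  4. create(b)  ⇒  F...........  {b→[0]}
  5. append(b, 3)  ⇒  FFFF........  {b→[0, 1, 2, 3]}
  6. truncate(b, 3)  ⇒  FFF.........  {b→[0, 1, 2]}
  7. unlink(b)  ⇒  ............  {}

bitmap = ............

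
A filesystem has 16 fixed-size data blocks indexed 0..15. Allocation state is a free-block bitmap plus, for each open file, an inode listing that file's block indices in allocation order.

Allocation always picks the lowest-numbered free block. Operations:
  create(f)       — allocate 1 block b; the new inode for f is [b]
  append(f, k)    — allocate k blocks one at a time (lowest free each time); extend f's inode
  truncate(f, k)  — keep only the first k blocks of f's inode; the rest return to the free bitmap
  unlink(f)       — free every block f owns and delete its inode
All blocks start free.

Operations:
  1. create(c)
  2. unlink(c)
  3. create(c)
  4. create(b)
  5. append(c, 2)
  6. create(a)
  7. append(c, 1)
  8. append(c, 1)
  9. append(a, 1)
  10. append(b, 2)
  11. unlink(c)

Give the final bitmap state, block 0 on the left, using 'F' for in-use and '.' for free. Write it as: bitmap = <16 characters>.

bitmap = .F..F..FFF......

create(c): bitmap=F............... | c=[0]
unlink(c): bitmap=................ | 
create(c): bitmap=F............... | c=[0]
create(b): bitmap=FF.............. | b=[1] c=[0]
append(c, 2): bitmap=FFFF............ | b=[1] c=[0, 2, 3]
create(a): bitmap=FFFFF........... | a=[4] b=[1] c=[0, 2, 3]
append(c, 1): bitmap=FFFFFF.......... | a=[4] b=[1] c=[0, 2, 3, 5]
append(c, 1): bitmap=FFFFFFF......... | a=[4] b=[1] c=[0, 2, 3, 5, 6]
append(a, 1): bitmap=FFFFFFFF........ | a=[4, 7] b=[1] c=[0, 2, 3, 5, 6]
append(b, 2): bitmap=FFFFFFFFFF...... | a=[4, 7] b=[1, 8, 9] c=[0, 2, 3, 5, 6]
unlink(c): bitmap=.F..F..FFF...... | a=[4, 7] b=[1, 8, 9]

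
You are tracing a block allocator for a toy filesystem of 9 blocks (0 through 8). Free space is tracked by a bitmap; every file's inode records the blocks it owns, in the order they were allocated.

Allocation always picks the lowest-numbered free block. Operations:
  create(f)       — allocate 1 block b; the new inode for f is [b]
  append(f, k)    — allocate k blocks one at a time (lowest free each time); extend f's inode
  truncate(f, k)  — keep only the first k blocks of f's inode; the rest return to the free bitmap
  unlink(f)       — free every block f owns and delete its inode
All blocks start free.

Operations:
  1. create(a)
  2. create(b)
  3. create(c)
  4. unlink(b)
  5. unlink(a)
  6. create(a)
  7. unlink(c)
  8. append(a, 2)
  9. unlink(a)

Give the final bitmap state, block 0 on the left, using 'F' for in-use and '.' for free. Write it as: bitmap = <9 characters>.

  1. create(a)  ⇒  F........  {a→[0]}
  2. create(b)  ⇒  FF.......  {a→[0]; b→[1]}
  3. create(c)  ⇒  FFF......  {a→[0]; b→[1]; c→[2]}
  4. unlink(b)  ⇒  F.F......  {a→[0]; c→[2]}
  5. unlink(a)  ⇒  ..F......  {c→[2]}
  6. create(a)  ⇒  F.F......  {a→[0]; c→[2]}
  7. unlink(c)  ⇒  F........  {a→[0]}
  8. append(a, 2)  ⇒  FFF......  {a→[0, 1, 2]}
  9. unlink(a)  ⇒  .........  {}

bitmap = .........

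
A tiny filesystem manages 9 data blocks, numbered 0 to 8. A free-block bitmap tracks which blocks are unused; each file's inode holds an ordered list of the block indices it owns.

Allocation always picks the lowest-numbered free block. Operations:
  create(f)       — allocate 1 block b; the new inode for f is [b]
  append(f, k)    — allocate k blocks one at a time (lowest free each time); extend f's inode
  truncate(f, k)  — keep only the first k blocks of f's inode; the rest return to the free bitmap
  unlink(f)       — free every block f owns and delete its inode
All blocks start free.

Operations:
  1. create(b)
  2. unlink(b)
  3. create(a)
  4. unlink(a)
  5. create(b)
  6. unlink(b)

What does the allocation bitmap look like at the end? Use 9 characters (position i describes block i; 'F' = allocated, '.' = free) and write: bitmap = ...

  1. create(b)  ⇒  F........  {b→[0]}
  2. unlink(b)  ⇒  .........  {}
  3. create(a)  ⇒  F........  {a→[0]}
  4. unlink(a)  ⇒  .........  {}
  5. create(b)  ⇒  F........  {b→[0]}
  6. unlink(b)  ⇒  .........  {}

bitmap = .........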